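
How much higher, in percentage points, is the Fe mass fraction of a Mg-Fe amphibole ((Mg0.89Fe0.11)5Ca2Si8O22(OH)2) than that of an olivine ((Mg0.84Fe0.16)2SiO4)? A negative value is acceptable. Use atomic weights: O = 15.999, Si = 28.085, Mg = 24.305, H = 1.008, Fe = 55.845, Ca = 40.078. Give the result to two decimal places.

Fe in (Mg0.89Fe0.11)5Ca2Si8O22(OH)2: molar mass 829.700 g/mol; 0.55×55.845 = 30.715 g → 3.70 wt%.
Fe in (Mg0.84Fe0.16)2SiO4: molar mass 150.784 g/mol; 0.32×55.845 = 17.870 g → 11.85 wt%.
Difference = 3.70 − 11.85 = -8.15 percentage points.

-8.15 percentage points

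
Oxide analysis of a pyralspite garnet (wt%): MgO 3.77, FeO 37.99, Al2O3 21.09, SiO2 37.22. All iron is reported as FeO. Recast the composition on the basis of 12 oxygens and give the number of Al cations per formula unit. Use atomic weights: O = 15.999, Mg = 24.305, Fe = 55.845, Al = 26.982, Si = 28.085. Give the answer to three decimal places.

2.000 Al apfu

MgO (M=40.304): mol = 0.09354; Mg = 0.09354, O = 0.09354.
FeO (M=71.844): mol = 0.52878; Fe = 0.52878, O = 0.52878.
Al2O3 (M=101.961): mol = 0.20684; Al = 0.41368, O = 0.62052.
SiO2 (M=60.083): mol = 0.61948; Si = 0.61948, O = 1.23896.
ΣO = 2.48180; factor = 12/ΣO = 4.83520.
Al apfu = 0.41368 × 4.83520 = 2.000.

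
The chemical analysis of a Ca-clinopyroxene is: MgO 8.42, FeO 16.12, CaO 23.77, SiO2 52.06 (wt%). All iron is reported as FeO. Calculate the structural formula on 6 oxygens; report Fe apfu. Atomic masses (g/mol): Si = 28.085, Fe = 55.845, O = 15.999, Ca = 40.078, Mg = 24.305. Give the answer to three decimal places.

0.520 Fe apfu

MgO (M=40.304): mol = 0.20891; Mg = 0.20891, O = 0.20891.
FeO (M=71.844): mol = 0.22438; Fe = 0.22438, O = 0.22438.
CaO (M=56.077): mol = 0.42388; Ca = 0.42388, O = 0.42388.
SiO2 (M=60.083): mol = 0.86647; Si = 0.86647, O = 1.73294.
ΣO = 2.59011; factor = 6/ΣO = 2.31650.
Fe apfu = 0.22438 × 2.31650 = 0.520.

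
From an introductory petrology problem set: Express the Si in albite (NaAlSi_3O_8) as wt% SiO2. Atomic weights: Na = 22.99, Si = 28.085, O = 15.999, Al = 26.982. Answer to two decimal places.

Formula mass = 262.219 g/mol.
3 Si → 3.0000 mol SiO2 per formula unit; M(SiO2) = 60.083, so SiO2 mass = 180.249 g.
180.249/262.219 × 100 = 68.74 wt%.

68.74 wt%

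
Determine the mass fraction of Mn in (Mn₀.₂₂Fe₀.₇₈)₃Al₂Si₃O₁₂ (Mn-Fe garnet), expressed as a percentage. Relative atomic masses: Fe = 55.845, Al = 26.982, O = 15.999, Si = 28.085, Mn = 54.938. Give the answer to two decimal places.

M((Mn₀.₂₂Fe₀.₇₈)₃Al₂Si₃O₁₂) = 497.143 g/mol.
Mn contributes 0.66 × 54.938 = 36.259 g per mole.
36.259/497.143 = 0.0729 → 7.29%.

7.29 weight percent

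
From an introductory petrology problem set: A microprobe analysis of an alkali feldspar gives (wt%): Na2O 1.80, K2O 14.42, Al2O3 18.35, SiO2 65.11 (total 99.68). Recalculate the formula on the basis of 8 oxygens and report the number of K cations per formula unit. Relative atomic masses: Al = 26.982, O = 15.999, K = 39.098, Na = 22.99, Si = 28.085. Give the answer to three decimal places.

0.848 K apfu

Na2O: 1.80/61.979 = 0.02904 mol → 0.05808 mol Na, 0.02904 mol O.
K2O: 14.42/94.195 = 0.15309 mol → 0.30618 mol K, 0.15309 mol O.
Al2O3: 18.35/101.961 = 0.17997 mol → 0.35994 mol Al, 0.53991 mol O.
SiO2: 65.11/60.083 = 1.08367 mol → 1.08367 mol Si, 2.16734 mol O.
Total oxygen = 2.88938 mol. Normalization factor = 8/2.88938 = 2.76876.
K per 8 O = 0.30618 × 2.76876 = 0.848.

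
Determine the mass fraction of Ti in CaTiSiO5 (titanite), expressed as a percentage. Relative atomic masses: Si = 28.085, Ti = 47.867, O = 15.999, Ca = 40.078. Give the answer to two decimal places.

24.42 mass %

M(CaTiSiO5) = 196.025 g/mol.
Ti contributes 1 × 47.867 = 47.867 g per mole.
47.867/196.025 = 0.2442 → 24.42%.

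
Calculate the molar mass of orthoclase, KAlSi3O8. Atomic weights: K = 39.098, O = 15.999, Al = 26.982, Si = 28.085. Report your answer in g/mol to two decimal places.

The formula mass is the sum 1×39.098 + 1×26.982 + 3×28.085 + 8×15.999.

278.33 g/mol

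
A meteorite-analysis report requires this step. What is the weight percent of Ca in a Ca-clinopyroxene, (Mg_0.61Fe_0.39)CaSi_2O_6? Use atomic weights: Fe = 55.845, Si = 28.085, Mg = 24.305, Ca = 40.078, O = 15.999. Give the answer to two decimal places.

17.51 weight percent

Formula mass = 0.61×24.305 + 0.39×55.845 + 1×40.078 + 2×28.085 + 6×15.999 = 228.848 g/mol, of which 40.078 g is Ca.
So Ca makes up 40.078/228.848 = 0.1751 of the mass, i.e. 17.51%.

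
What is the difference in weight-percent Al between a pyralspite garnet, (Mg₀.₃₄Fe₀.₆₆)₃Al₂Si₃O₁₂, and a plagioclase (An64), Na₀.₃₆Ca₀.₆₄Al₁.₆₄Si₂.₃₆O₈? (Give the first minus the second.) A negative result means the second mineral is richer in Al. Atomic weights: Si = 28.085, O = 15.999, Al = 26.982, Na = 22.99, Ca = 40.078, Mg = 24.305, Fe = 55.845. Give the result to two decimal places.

-4.65 percentage points

Al in (Mg₀.₃₄Fe₀.₆₆)₃Al₂Si₃O₁₂: molar mass 465.571 g/mol; 2×26.982 = 53.964 g → 11.59 wt%.
Al in Na₀.₃₆Ca₀.₆₄Al₁.₆₄Si₂.₃₆O₈: molar mass 272.449 g/mol; 1.64×26.982 = 44.250 g → 16.24 wt%.
Difference = 11.59 − 16.24 = -4.65 percentage points.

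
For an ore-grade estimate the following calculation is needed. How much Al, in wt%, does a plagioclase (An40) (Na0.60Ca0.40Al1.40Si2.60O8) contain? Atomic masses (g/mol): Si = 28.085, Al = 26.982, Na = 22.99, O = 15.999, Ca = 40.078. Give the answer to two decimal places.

14.06 wt%

M(Na0.60Ca0.40Al1.40Si2.60O8) = 268.613 g/mol.
Al contributes 1.40 × 26.982 = 37.775 g per mole.
37.775/268.613 = 0.1406 → 14.06%.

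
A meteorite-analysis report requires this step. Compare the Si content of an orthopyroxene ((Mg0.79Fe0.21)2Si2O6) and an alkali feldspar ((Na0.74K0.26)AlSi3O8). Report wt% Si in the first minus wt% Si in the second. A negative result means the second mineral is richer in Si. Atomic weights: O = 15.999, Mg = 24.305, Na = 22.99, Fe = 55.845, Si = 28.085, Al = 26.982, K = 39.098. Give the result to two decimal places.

-5.38 percentage points

M((Mg0.79Fe0.21)2Si2O6) = 214.021 g/mol, so wt% Si = 56.170/214.021 × 100 = 26.25%.
M((Na0.74K0.26)AlSi3O8) = 266.407 g/mol, so wt% Si = 84.255/266.407 × 100 = 31.63%.
26.25 − 31.63 = -5.38 pp.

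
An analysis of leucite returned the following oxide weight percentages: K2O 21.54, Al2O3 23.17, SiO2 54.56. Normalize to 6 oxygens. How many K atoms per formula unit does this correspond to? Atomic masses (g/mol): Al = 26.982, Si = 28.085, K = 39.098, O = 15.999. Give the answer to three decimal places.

K2O: 21.54/94.195 = 0.22867 mol → 0.45734 mol K, 0.22867 mol O.
Al2O3: 23.17/101.961 = 0.22724 mol → 0.45448 mol Al, 0.68172 mol O.
SiO2: 54.56/60.083 = 0.90808 mol → 0.90808 mol Si, 1.81616 mol O.
Total oxygen = 2.72655 mol. Normalization factor = 6/2.72655 = 2.20058.
K per 6 O = 0.45734 × 2.20058 = 1.006.

1.006 K apfu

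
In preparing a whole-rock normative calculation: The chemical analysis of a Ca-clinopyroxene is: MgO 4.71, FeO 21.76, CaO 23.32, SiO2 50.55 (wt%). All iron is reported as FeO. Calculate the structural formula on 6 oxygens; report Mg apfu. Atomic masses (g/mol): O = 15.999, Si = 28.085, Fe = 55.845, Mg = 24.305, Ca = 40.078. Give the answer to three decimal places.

MgO: 4.71/40.304 = 0.11686 mol → 0.11686 mol Mg, 0.11686 mol O.
FeO: 21.76/71.844 = 0.30288 mol → 0.30288 mol Fe, 0.30288 mol O.
CaO: 23.32/56.077 = 0.41586 mol → 0.41586 mol Ca, 0.41586 mol O.
SiO2: 50.55/60.083 = 0.84134 mol → 0.84134 mol Si, 1.68268 mol O.
Total oxygen = 2.51828 mol. Normalization factor = 6/2.51828 = 2.38258.
Mg per 6 O = 0.11686 × 2.38258 = 0.278.

0.278 Mg apfu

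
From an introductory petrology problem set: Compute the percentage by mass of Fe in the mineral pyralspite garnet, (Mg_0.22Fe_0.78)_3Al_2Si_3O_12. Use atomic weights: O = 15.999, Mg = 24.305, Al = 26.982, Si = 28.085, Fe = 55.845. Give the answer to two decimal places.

27.40 weight percent

Formula mass = 0.66*24.305 + 2.34*55.845 + 2*26.982 + 3*28.085 + 12*15.999 = 476.926 g/mol, of which 130.677 g is Fe.
So Fe makes up 130.677/476.926 = 0.2740 of the mass, i.e. 27.40%.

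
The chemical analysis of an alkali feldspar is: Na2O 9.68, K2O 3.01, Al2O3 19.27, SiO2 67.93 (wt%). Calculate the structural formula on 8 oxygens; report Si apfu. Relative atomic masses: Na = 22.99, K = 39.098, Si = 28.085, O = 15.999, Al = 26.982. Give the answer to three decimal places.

2.999 Si apfu

Na2O (M=61.979): mol = 0.15618; Na = 0.31236, O = 0.15618.
K2O (M=94.195): mol = 0.03195; K = 0.06390, O = 0.03195.
Al2O3 (M=101.961): mol = 0.18899; Al = 0.37798, O = 0.56697.
SiO2 (M=60.083): mol = 1.13060; Si = 1.13060, O = 2.26120.
ΣO = 3.01630; factor = 8/ΣO = 2.65226.
Si apfu = 1.13060 × 2.65226 = 2.999.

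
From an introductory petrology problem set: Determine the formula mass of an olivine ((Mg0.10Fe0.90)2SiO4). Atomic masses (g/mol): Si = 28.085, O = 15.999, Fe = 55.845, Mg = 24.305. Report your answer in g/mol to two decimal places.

197.46 g/mol

The formula mass is the sum 0.20×24.305 + 1.80×55.845 + 1×28.085 + 4×15.999.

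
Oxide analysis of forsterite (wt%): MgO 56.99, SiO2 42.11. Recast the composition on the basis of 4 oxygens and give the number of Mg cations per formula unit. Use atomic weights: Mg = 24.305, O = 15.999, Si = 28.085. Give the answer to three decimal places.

MgO (M=40.304): mol = 1.41400; Mg = 1.41400, O = 1.41400.
SiO2 (M=60.083): mol = 0.70086; Si = 0.70086, O = 1.40172.
ΣO = 2.81572; factor = 4/ΣO = 1.42060.
Mg apfu = 1.41400 × 1.42060 = 2.009.

2.009 Mg apfu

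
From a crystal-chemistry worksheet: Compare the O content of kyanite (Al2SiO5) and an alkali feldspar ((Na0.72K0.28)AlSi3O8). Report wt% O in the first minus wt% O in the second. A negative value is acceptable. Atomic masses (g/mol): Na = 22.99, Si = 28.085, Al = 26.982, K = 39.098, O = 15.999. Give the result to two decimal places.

1.38 percentage points

First mineral: 79.995 g O in 162.044 g formula = 49.37 wt% O.
Second mineral: 127.992 g O in 266.729 g formula = 47.99 wt% O.
49.37% − 47.99% gives a difference of 1.38 percentage points.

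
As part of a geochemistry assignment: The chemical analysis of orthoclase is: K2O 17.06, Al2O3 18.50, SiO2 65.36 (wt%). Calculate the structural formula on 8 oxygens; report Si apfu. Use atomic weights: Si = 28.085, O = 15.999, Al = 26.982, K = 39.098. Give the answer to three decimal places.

3.000 Si apfu

K2O: 17.06/94.195 = 0.18111 mol → 0.36222 mol K, 0.18111 mol O.
Al2O3: 18.50/101.961 = 0.18144 mol → 0.36288 mol Al, 0.54432 mol O.
SiO2: 65.36/60.083 = 1.08783 mol → 1.08783 mol Si, 2.17566 mol O.
Total oxygen = 2.90109 mol. Normalization factor = 8/2.90109 = 2.75758.
Si per 8 O = 1.08783 × 2.75758 = 3.000.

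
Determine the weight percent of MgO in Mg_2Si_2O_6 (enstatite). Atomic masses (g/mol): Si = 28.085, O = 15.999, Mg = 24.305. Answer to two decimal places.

40.15 wt%

M(Mg_2Si_2O_6) = 200.774 g/mol; M(MgO) = 40.304 g/mol.
Moles MgO per formula unit = 2 Mg ÷ 1 = 2.0000.
MgO fraction = (2.0000 × 40.304) / 200.774 = 80.608/200.774 = 0.4015.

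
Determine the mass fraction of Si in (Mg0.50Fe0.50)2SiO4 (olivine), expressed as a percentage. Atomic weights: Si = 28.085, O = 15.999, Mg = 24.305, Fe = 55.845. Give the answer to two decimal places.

Molar mass of (Mg0.50Fe0.50)2SiO4: 1×24.305 + 1×55.845 + 1×28.085 + 4×15.999 = 172.231 g/mol.
Mass of Si per formula unit: 1 × 28.085 = 28.085 g.
Weight fraction Si = 28.085 / 172.231 = 0.1631.

16.31 weight percent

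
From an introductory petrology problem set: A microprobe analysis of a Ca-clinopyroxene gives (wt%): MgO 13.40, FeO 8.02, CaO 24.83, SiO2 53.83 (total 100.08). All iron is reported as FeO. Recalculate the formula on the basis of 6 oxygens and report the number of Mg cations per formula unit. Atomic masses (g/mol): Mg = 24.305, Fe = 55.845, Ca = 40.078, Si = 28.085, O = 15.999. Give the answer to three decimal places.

0.745 Mg apfu

MgO: 13.40/40.304 = 0.33247 mol → 0.33247 mol Mg, 0.33247 mol O.
FeO: 8.02/71.844 = 0.11163 mol → 0.11163 mol Fe, 0.11163 mol O.
CaO: 24.83/56.077 = 0.44278 mol → 0.44278 mol Ca, 0.44278 mol O.
SiO2: 53.83/60.083 = 0.89593 mol → 0.89593 mol Si, 1.79186 mol O.
Total oxygen = 2.67874 mol. Normalization factor = 6/2.67874 = 2.23986.
Mg per 6 O = 0.33247 × 2.23986 = 0.745.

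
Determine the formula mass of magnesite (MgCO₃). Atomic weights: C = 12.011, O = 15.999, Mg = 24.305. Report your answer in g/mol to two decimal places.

84.31 g/mol

M = 1·24.305 + 1·12.011 + 3·15.999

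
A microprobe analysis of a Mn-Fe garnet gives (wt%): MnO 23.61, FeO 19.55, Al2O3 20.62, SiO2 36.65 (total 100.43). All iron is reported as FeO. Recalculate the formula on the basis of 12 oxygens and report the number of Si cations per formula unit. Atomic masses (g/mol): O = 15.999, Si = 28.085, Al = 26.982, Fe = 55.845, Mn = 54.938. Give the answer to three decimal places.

3.010 Si apfu

23.61 wt% MnO ÷ 70.937 g/mol = 0.33283 mol, giving 0.33283 Mn and 0.33283 O.
19.55 wt% FeO ÷ 71.844 g/mol = 0.27212 mol, giving 0.27212 Fe and 0.27212 O.
20.62 wt% Al2O3 ÷ 101.961 g/mol = 0.20223 mol, giving 0.40446 Al and 0.60669 O.
36.65 wt% SiO2 ÷ 60.083 g/mol = 0.60999 mol, giving 0.60999 Si and 1.21998 O.
Oxygen sums to 2.43162; scaling by 12/2.43162 = 4.93498 puts the formula on 12 O.
Si: 0.60999 × 4.93498 = 3.010 atoms per formula unit.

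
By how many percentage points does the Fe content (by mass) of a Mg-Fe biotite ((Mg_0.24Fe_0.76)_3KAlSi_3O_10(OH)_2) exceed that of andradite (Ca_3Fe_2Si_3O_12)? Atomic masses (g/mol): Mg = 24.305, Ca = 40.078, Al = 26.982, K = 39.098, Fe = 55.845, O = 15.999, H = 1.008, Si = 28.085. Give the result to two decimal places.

First mineral: 127.327 g Fe in 489.165 g formula = 26.03 wt% Fe.
Second mineral: 111.690 g Fe in 508.167 g formula = 21.98 wt% Fe.
26.03% − 21.98% gives a difference of 4.05 percentage points.

4.05 percentage points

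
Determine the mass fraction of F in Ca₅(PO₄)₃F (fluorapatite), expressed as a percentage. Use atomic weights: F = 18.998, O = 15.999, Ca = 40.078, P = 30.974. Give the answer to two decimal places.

3.77 wt%

Formula mass = 5·40.078 + 3·30.974 + 12·15.999 + 1·18.998 = 504.298 g/mol, of which 18.998 g is F.
So F makes up 18.998/504.298 = 0.0377 of the mass, i.e. 3.77%.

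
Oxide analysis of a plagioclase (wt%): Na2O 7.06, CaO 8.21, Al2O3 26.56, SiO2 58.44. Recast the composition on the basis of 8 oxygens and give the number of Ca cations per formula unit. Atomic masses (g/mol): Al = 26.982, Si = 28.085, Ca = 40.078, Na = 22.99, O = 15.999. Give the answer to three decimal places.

7.06 wt% Na2O ÷ 61.979 g/mol = 0.11391 mol, giving 0.22782 Na and 0.11391 O.
8.21 wt% CaO ÷ 56.077 g/mol = 0.14641 mol, giving 0.14641 Ca and 0.14641 O.
26.56 wt% Al2O3 ÷ 101.961 g/mol = 0.26049 mol, giving 0.52098 Al and 0.78147 O.
58.44 wt% SiO2 ÷ 60.083 g/mol = 0.97265 mol, giving 0.97265 Si and 1.94530 O.
Oxygen sums to 2.98709; scaling by 8/2.98709 = 2.67819 puts the formula on 8 O.
Ca: 0.14641 × 2.67819 = 0.392 atoms per formula unit.

0.392 Ca apfu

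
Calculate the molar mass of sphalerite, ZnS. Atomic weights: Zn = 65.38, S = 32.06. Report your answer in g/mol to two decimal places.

97.44 g/mol

The formula mass is the sum 1(65.38) + 1(32.06).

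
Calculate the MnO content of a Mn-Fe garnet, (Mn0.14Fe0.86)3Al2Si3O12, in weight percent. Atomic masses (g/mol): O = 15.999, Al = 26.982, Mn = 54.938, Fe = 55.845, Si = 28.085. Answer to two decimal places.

5.99 wt%

Formula mass = 497.361 g/mol.
0.42 Mn → 0.4200 mol MnO per formula unit; M(MnO) = 70.937, so MnO mass = 29.794 g.
29.794/497.361 × 100 = 5.99 wt%.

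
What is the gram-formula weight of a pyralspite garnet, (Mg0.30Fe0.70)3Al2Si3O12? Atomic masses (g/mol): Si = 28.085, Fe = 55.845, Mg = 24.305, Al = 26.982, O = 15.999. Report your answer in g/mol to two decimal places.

469.36 g/mol

M = 0.90·24.305 + 2.10·55.845 + 2·26.982 + 3·28.085 + 12·15.999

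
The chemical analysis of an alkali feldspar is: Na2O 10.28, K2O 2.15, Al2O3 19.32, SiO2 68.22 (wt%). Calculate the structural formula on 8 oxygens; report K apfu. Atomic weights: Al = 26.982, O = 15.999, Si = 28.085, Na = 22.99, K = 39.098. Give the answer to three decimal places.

Na2O (M=61.979): mol = 0.16586; Na = 0.33172, O = 0.16586.
K2O (M=94.195): mol = 0.02282; K = 0.04564, O = 0.02282.
Al2O3 (M=101.961): mol = 0.18948; Al = 0.37896, O = 0.56844.
SiO2 (M=60.083): mol = 1.13543; Si = 1.13543, O = 2.27086.
ΣO = 3.02798; factor = 8/ΣO = 2.64203.
K apfu = 0.04564 × 2.64203 = 0.121.

0.121 K apfu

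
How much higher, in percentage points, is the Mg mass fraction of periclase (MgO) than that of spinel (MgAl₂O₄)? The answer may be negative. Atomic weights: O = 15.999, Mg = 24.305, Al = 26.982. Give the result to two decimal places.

43.22 percentage points

M(MgO) = 40.304 g/mol, so wt% Mg = 24.305/40.304 × 100 = 60.30%.
M(MgAl₂O₄) = 142.265 g/mol, so wt% Mg = 24.305/142.265 × 100 = 17.08%.
60.30 − 17.08 = 43.22 pp.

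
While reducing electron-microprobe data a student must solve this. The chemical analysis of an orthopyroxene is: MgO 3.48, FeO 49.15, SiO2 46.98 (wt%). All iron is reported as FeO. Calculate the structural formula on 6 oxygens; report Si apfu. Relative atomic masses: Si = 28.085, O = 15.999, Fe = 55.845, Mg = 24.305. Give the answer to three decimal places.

MgO (M=40.304): mol = 0.08634; Mg = 0.08634, O = 0.08634.
FeO (M=71.844): mol = 0.68412; Fe = 0.68412, O = 0.68412.
SiO2 (M=60.083): mol = 0.78192; Si = 0.78192, O = 1.56384.
ΣO = 2.33430; factor = 6/ΣO = 2.57036.
Si apfu = 0.78192 × 2.57036 = 2.010.

2.010 Si apfu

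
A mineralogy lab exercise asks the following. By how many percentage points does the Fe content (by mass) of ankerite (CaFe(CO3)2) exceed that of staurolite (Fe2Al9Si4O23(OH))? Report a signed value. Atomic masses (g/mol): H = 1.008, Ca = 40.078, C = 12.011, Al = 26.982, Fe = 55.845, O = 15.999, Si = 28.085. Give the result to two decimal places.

12.75 percentage points

M(CaFe(CO3)2) = 215.939 g/mol, so wt% Fe = 55.845/215.939 × 100 = 25.86%.
M(Fe2Al9Si4O23(OH)) = 851.852 g/mol, so wt% Fe = 111.690/851.852 × 100 = 13.11%.
25.86 − 13.11 = 12.75 pp.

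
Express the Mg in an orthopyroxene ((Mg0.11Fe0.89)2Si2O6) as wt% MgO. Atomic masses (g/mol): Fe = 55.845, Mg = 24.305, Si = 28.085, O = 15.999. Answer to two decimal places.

M((Mg0.11Fe0.89)2Si2O6) = 256.915 g/mol; M(MgO) = 40.304 g/mol.
Moles MgO per formula unit = 0.22 Mg ÷ 1 = 0.2200.
MgO fraction = (0.2200 × 40.304) / 256.915 = 8.867/256.915 = 0.0345.

3.45 wt%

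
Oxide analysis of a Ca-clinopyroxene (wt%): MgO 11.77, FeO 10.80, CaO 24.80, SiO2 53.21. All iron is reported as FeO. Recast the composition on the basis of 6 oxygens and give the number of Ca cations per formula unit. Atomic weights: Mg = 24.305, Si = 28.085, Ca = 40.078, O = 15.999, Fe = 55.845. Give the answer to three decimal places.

0.999 Ca apfu

MgO (M=40.304): mol = 0.29203; Mg = 0.29203, O = 0.29203.
FeO (M=71.844): mol = 0.15033; Fe = 0.15033, O = 0.15033.
CaO (M=56.077): mol = 0.44225; Ca = 0.44225, O = 0.44225.
SiO2 (M=60.083): mol = 0.88561; Si = 0.88561, O = 1.77122.
ΣO = 2.65583; factor = 6/ΣO = 2.25918.
Ca apfu = 0.44225 × 2.25918 = 0.999.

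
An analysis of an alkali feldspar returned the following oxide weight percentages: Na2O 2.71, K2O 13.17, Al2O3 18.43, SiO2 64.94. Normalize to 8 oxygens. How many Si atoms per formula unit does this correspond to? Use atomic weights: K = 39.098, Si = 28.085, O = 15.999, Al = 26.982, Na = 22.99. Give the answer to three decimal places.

2.71 wt% Na2O ÷ 61.979 g/mol = 0.04372 mol, giving 0.08744 Na and 0.04372 O.
13.17 wt% K2O ÷ 94.195 g/mol = 0.13982 mol, giving 0.27964 K and 0.13982 O.
18.43 wt% Al2O3 ÷ 101.961 g/mol = 0.18076 mol, giving 0.36152 Al and 0.54228 O.
64.94 wt% SiO2 ÷ 60.083 g/mol = 1.08084 mol, giving 1.08084 Si and 2.16168 O.
Oxygen sums to 2.88750; scaling by 8/2.88750 = 2.77056 puts the formula on 8 O.
Si: 1.08084 × 2.77056 = 2.995 atoms per formula unit.

2.995 Si apfu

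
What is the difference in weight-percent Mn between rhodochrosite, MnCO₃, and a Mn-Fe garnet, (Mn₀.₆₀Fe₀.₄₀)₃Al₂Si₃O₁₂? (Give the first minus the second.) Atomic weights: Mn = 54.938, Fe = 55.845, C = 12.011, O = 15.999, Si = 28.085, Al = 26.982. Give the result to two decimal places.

Mn in MnCO₃: molar mass 114.946 g/mol; 1×54.938 = 54.938 g → 47.79 wt%.
Mn in (Mn₀.₆₀Fe₀.₄₀)₃Al₂Si₃O₁₂: molar mass 496.109 g/mol; 1.80×54.938 = 98.888 g → 19.93 wt%.
Difference = 47.79 − 19.93 = 27.86 percentage points.

27.86 percentage points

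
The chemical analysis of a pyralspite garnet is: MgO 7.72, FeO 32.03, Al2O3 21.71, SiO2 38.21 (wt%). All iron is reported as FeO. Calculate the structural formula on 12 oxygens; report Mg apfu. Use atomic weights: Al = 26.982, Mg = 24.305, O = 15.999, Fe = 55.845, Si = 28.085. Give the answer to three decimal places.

0.902 Mg apfu

MgO (M=40.304): mol = 0.19154; Mg = 0.19154, O = 0.19154.
FeO (M=71.844): mol = 0.44583; Fe = 0.44583, O = 0.44583.
Al2O3 (M=101.961): mol = 0.21292; Al = 0.42584, O = 0.63876.
SiO2 (M=60.083): mol = 0.63595; Si = 0.63595, O = 1.27190.
ΣO = 2.54803; factor = 12/ΣO = 4.70952.
Mg apfu = 0.19154 × 4.70952 = 0.902.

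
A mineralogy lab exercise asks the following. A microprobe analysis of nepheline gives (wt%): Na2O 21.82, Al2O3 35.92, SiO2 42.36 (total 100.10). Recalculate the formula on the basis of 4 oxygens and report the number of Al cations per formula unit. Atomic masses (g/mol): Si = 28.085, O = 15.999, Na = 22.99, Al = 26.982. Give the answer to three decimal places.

1.000 Al apfu

Na2O (M=61.979): mol = 0.35205; Na = 0.70410, O = 0.35205.
Al2O3 (M=101.961): mol = 0.35229; Al = 0.70458, O = 1.05687.
SiO2 (M=60.083): mol = 0.70502; Si = 0.70502, O = 1.41004.
ΣO = 2.81896; factor = 4/ΣO = 1.41896.
Al apfu = 0.70458 × 1.41896 = 1.000.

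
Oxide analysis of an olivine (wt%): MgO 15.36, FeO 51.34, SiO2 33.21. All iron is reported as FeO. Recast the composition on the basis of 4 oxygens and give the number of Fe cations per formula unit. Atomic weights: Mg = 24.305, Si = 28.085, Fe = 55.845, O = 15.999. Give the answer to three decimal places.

MgO: 15.36/40.304 = 0.38110 mol → 0.38110 mol Mg, 0.38110 mol O.
FeO: 51.34/71.844 = 0.71460 mol → 0.71460 mol Fe, 0.71460 mol O.
SiO2: 33.21/60.083 = 0.55274 mol → 0.55274 mol Si, 1.10548 mol O.
Total oxygen = 2.20118 mol. Normalization factor = 4/2.20118 = 1.81721.
Fe per 4 O = 0.71460 × 1.81721 = 1.299.

1.299 Fe apfu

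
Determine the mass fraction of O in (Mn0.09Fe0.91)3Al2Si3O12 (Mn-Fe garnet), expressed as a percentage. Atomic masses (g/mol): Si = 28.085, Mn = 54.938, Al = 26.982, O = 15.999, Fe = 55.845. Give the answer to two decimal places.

38.59 weight percent

M((Mn0.09Fe0.91)3Al2Si3O12) = 497.497 g/mol.
O contributes 12 × 15.999 = 191.988 g per mole.
191.988/497.497 = 0.3859 → 38.59%.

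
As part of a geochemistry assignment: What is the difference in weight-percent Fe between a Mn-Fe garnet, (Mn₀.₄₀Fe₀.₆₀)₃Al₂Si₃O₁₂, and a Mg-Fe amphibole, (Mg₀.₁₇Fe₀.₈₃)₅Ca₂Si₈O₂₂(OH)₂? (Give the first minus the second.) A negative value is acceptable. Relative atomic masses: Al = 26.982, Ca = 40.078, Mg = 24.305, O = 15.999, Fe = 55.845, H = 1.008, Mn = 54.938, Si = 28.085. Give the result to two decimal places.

-4.33 percentage points

M((Mn₀.₄₀Fe₀.₆₀)₃Al₂Si₃O₁₂) = 496.654 g/mol, so wt% Fe = 100.521/496.654 × 100 = 20.24%.
M((Mg₀.₁₇Fe₀.₈₃)₅Ca₂Si₈O₂₂(OH)₂) = 943.244 g/mol, so wt% Fe = 231.757/943.244 × 100 = 24.57%.
20.24 − 24.57 = -4.33 pp.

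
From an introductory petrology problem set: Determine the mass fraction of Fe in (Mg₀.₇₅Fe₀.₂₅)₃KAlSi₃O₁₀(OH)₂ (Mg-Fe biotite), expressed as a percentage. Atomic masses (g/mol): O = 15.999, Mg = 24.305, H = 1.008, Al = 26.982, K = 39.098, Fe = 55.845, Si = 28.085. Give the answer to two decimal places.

Molar mass of (Mg₀.₇₅Fe₀.₂₅)₃KAlSi₃O₁₀(OH)₂: 2.25×24.305 + 0.75×55.845 + 1×39.098 + 1×26.982 + 3×28.085 + 12×15.999 + 2×1.008 = 440.909 g/mol.
Mass of Fe per formula unit: 0.75 × 55.845 = 41.884 g.
Weight fraction Fe = 41.884 / 440.909 = 0.0950.

9.50 weight percent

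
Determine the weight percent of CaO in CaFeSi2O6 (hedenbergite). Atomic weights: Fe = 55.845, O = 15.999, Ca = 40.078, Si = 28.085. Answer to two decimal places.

M(CaFeSi2O6) = 248.087 g/mol; M(CaO) = 56.077 g/mol.
Moles CaO per formula unit = 1 Ca ÷ 1 = 1.0000.
CaO fraction = (1.0000 × 56.077) / 248.087 = 56.077/248.087 = 0.2260.

22.60 wt%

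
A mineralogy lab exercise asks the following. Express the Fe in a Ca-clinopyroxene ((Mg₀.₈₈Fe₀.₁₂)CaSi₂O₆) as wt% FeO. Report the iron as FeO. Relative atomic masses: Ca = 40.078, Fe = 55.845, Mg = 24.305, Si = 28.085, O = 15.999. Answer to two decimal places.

M((Mg₀.₈₈Fe₀.₁₂)CaSi₂O₆) = 220.332 g/mol; M(FeO) = 71.844 g/mol.
Moles FeO per formula unit = 0.12 Fe ÷ 1 = 0.1200.
FeO fraction = (0.1200 × 71.844) / 220.332 = 8.621/220.332 = 0.0391.

3.91 wt%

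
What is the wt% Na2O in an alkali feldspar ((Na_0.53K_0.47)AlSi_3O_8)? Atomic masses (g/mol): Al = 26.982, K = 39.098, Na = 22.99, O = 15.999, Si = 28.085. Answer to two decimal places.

6.09 wt%

Molar mass of (Na_0.53K_0.47)AlSi_3O_8 = 0.53·22.99 + 0.47·39.098 + 1·26.982 + 3·28.085 + 8·15.999 = 269.790 g/mol.
Each formula unit contains 0.53 Na, equivalent to 0.53/2 = 0.2650 mol Na2O.
M(Na2O) = 2×22.99 + 1×15.999 = 61.979 g/mol.
Mass of Na2O per formula unit = 0.2650 × 61.979 = 16.424 g.
Na2O wt% = 16.424 / 269.790 × 100 = 6.09%.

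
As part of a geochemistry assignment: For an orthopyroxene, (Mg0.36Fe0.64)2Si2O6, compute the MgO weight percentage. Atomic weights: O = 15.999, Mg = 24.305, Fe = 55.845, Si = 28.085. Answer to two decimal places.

12.03 wt%

Molar mass of (Mg0.36Fe0.64)2Si2O6 = 0.72*24.305 + 1.28*55.845 + 2*28.085 + 6*15.999 = 241.145 g/mol.
Each formula unit contains 0.72 Mg, equivalent to 0.72/1 = 0.7200 mol MgO.
M(MgO) = 1×24.305 + 1×15.999 = 40.304 g/mol.
Mass of MgO per formula unit = 0.7200 × 40.304 = 29.019 g.
MgO wt% = 29.019 / 241.145 × 100 = 12.03%.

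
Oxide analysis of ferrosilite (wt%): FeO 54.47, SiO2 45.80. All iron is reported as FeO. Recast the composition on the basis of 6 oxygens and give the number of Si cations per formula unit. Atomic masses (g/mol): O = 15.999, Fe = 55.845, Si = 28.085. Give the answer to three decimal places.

2.004 Si apfu

FeO (M=71.844): mol = 0.75817; Fe = 0.75817, O = 0.75817.
SiO2 (M=60.083): mol = 0.76228; Si = 0.76228, O = 1.52456.
ΣO = 2.28273; factor = 6/ΣO = 2.62843.
Si apfu = 0.76228 × 2.62843 = 2.004.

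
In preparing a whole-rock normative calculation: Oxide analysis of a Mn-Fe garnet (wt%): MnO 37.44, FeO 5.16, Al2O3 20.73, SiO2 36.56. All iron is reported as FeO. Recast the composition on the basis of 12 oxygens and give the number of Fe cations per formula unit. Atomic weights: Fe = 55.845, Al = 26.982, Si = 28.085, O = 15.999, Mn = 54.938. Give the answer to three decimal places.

0.355 Fe apfu

MnO (M=70.937): mol = 0.52779; Mn = 0.52779, O = 0.52779.
FeO (M=71.844): mol = 0.07182; Fe = 0.07182, O = 0.07182.
Al2O3 (M=101.961): mol = 0.20331; Al = 0.40662, O = 0.60993.
SiO2 (M=60.083): mol = 0.60849; Si = 0.60849, O = 1.21698.
ΣO = 2.42652; factor = 12/ΣO = 4.94535.
Fe apfu = 0.07182 × 4.94535 = 0.355.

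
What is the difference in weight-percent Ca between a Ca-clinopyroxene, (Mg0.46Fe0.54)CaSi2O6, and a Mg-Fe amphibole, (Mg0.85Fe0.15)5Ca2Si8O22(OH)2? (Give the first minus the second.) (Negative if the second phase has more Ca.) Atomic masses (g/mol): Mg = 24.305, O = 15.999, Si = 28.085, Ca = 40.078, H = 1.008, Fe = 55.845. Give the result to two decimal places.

First mineral: 40.078 g Ca in 233.579 g formula = 17.16 wt% Ca.
Second mineral: 80.156 g Ca in 836.008 g formula = 9.59 wt% Ca.
17.16% − 9.59% gives a difference of 7.57 percentage points.

7.57 percentage points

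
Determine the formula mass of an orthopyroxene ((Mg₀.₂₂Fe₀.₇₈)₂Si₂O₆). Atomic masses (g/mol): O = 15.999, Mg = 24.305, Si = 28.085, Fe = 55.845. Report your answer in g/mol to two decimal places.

Mg: 0.44 × 24.305 = 10.6942
Fe: 1.56 × 55.845 = 87.1182
Si: 2 × 28.085 = 56.1700
O: 6 × 15.999 = 95.9940
Summing the contributions gives the formula mass.

249.98 g/mol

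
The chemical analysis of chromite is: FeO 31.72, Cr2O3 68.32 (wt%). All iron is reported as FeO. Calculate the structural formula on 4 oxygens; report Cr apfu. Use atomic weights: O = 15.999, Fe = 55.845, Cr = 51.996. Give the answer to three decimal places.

2.009 Cr apfu

FeO (M=71.844): mol = 0.44151; Fe = 0.44151, O = 0.44151.
Cr2O3 (M=151.989): mol = 0.44951; Cr = 0.89902, O = 1.34853.
ΣO = 1.79004; factor = 4/ΣO = 2.23459.
Cr apfu = 0.89902 × 2.23459 = 2.009.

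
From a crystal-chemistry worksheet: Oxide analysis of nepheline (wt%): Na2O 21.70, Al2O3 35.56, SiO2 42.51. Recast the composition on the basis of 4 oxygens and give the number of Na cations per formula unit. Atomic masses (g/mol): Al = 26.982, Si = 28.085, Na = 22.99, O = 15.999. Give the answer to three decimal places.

0.996 Na apfu

21.70 wt% Na2O ÷ 61.979 g/mol = 0.35012 mol, giving 0.70024 Na and 0.35012 O.
35.56 wt% Al2O3 ÷ 101.961 g/mol = 0.34876 mol, giving 0.69752 Al and 1.04628 O.
42.51 wt% SiO2 ÷ 60.083 g/mol = 0.70752 mol, giving 0.70752 Si and 1.41504 O.
Oxygen sums to 2.81144; scaling by 4/2.81144 = 1.42276 puts the formula on 4 O.
Na: 0.70024 × 1.42276 = 0.996 atoms per formula unit.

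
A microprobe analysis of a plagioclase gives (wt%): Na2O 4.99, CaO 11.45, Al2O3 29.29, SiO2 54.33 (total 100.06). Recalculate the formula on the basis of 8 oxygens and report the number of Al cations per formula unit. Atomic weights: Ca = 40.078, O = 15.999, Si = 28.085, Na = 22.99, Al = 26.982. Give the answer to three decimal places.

1.555 Al apfu

4.99 wt% Na2O ÷ 61.979 g/mol = 0.08051 mol, giving 0.16102 Na and 0.08051 O.
11.45 wt% CaO ÷ 56.077 g/mol = 0.20418 mol, giving 0.20418 Ca and 0.20418 O.
29.29 wt% Al2O3 ÷ 101.961 g/mol = 0.28727 mol, giving 0.57454 Al and 0.86181 O.
54.33 wt% SiO2 ÷ 60.083 g/mol = 0.90425 mol, giving 0.90425 Si and 1.80850 O.
Oxygen sums to 2.95500; scaling by 8/2.95500 = 2.70728 puts the formula on 8 O.
Al: 0.57454 × 2.70728 = 1.555 atoms per formula unit.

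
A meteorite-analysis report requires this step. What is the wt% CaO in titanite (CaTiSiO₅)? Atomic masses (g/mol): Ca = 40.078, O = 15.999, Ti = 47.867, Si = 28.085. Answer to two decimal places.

Formula mass = 196.025 g/mol.
1 Ca → 1.0000 mol CaO per formula unit; M(CaO) = 56.077, so CaO mass = 56.077 g.
56.077/196.025 × 100 = 28.61 wt%.

28.61 wt%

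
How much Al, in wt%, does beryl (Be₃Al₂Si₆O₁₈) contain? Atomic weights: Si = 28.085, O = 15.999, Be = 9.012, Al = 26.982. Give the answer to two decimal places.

10.04 wt%

Formula mass = 3·9.012 + 2·26.982 + 6·28.085 + 18·15.999 = 537.492 g/mol, of which 53.964 g is Al.
So Al makes up 53.964/537.492 = 0.1004 of the mass, i.e. 10.04%.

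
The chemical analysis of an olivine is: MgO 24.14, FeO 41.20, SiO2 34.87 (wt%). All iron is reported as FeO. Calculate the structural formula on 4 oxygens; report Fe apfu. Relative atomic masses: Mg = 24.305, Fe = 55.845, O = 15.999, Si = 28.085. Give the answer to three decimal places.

24.14 wt% MgO ÷ 40.304 g/mol = 0.59895 mol, giving 0.59895 Mg and 0.59895 O.
41.20 wt% FeO ÷ 71.844 g/mol = 0.57346 mol, giving 0.57346 Fe and 0.57346 O.
34.87 wt% SiO2 ÷ 60.083 g/mol = 0.58036 mol, giving 0.58036 Si and 1.16072 O.
Oxygen sums to 2.33313; scaling by 4/2.33313 = 1.71444 puts the formula on 4 O.
Fe: 0.57346 × 1.71444 = 0.983 atoms per formula unit.

0.983 Fe apfu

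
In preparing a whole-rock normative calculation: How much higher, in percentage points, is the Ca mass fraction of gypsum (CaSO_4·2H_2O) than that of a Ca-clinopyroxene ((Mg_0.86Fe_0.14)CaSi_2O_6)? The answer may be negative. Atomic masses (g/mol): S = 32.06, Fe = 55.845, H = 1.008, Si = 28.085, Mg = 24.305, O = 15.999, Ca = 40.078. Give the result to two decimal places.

5.14 percentage points

First mineral: 40.078 g Ca in 172.164 g formula = 23.28 wt% Ca.
Second mineral: 40.078 g Ca in 220.963 g formula = 18.14 wt% Ca.
23.28% − 18.14% gives a difference of 5.14 percentage points.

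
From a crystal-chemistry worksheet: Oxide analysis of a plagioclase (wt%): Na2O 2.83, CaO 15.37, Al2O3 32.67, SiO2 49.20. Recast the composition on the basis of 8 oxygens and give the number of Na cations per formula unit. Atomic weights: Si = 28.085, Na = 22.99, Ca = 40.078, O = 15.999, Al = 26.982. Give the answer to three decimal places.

Na2O (M=61.979): mol = 0.04566; Na = 0.09132, O = 0.04566.
CaO (M=56.077): mol = 0.27409; Ca = 0.27409, O = 0.27409.
Al2O3 (M=101.961): mol = 0.32042; Al = 0.64084, O = 0.96126.
SiO2 (M=60.083): mol = 0.81887; Si = 0.81887, O = 1.63774.
ΣO = 2.91875; factor = 8/ΣO = 2.74090.
Na apfu = 0.09132 × 2.74090 = 0.250.

0.250 Na apfu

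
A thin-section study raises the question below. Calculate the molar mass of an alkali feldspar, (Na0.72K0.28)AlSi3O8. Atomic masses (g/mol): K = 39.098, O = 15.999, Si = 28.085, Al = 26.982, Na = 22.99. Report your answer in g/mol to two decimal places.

266.73 g/mol

M = 0.72*22.99 + 0.28*39.098 + 1*26.982 + 3*28.085 + 8*15.999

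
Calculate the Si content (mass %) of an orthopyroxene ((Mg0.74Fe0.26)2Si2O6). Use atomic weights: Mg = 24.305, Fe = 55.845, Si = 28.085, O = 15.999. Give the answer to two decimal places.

M((Mg0.74Fe0.26)2Si2O6) = 217.175 g/mol.
Si contributes 2 × 28.085 = 56.170 g per mole.
56.170/217.175 = 0.2586 → 25.86%.

25.86 mass %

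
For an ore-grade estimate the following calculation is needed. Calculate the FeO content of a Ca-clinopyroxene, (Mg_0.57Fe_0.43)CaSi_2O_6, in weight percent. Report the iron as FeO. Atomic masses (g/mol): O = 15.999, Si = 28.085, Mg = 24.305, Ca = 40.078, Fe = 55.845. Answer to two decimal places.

13.43 wt%

Molar mass of (Mg_0.57Fe_0.43)CaSi_2O_6 = 0.57*24.305 + 0.43*55.845 + 1*40.078 + 2*28.085 + 6*15.999 = 230.109 g/mol.
Each formula unit contains 0.43 Fe, equivalent to 0.43/1 = 0.4300 mol FeO.
M(FeO) = 1×55.845 + 1×15.999 = 71.844 g/mol.
Mass of FeO per formula unit = 0.4300 × 71.844 = 30.893 g.
FeO wt% = 30.893 / 230.109 × 100 = 13.43%.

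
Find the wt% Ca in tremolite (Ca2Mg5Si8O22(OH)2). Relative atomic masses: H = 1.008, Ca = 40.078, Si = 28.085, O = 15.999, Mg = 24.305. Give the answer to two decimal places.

9.87 weight percent

Formula mass = 2×40.078 + 5×24.305 + 8×28.085 + 24×15.999 + 2×1.008 = 812.353 g/mol, of which 80.156 g is Ca.
So Ca makes up 80.156/812.353 = 0.0987 of the mass, i.e. 9.87%.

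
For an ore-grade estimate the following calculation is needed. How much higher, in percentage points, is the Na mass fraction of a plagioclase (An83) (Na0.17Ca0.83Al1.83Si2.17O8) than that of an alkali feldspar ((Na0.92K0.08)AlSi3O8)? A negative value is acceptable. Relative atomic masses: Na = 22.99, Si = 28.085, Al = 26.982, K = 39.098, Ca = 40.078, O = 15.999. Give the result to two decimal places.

M(Na0.17Ca0.83Al1.83Si2.17O8) = 275.487 g/mol, so wt% Na = 3.908/275.487 × 100 = 1.42%.
M((Na0.92K0.08)AlSi3O8) = 263.508 g/mol, so wt% Na = 21.151/263.508 × 100 = 8.03%.
1.42 − 8.03 = -6.61 pp.

-6.61 percentage points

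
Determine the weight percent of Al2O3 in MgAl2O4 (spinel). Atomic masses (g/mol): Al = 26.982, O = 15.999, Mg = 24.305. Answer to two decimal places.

71.67 wt%

M(MgAl2O4) = 142.265 g/mol; M(Al2O3) = 101.961 g/mol.
Moles Al2O3 per formula unit = 2 Al ÷ 2 = 1.0000.
Al2O3 fraction = (1.0000 × 101.961) / 142.265 = 101.961/142.265 = 0.7167.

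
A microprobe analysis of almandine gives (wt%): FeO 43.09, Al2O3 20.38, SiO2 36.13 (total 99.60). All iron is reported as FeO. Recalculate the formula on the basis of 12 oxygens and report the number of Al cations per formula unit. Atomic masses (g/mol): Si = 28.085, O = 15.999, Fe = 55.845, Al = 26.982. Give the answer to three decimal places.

FeO: 43.09/71.844 = 0.59977 mol → 0.59977 mol Fe, 0.59977 mol O.
Al2O3: 20.38/101.961 = 0.19988 mol → 0.39976 mol Al, 0.59964 mol O.
SiO2: 36.13/60.083 = 0.60133 mol → 0.60133 mol Si, 1.20266 mol O.
Total oxygen = 2.40207 mol. Normalization factor = 12/2.40207 = 4.99569.
Al per 12 O = 0.39976 × 4.99569 = 1.997.

1.997 Al apfu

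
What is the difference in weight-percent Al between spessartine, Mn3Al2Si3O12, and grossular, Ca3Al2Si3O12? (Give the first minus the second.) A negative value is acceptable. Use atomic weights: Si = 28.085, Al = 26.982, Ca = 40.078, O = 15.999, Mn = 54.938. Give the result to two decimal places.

First mineral: 53.964 g Al in 495.021 g formula = 10.90 wt% Al.
Second mineral: 53.964 g Al in 450.441 g formula = 11.98 wt% Al.
10.90% − 11.98% gives a difference of -1.08 percentage points.

-1.08 percentage points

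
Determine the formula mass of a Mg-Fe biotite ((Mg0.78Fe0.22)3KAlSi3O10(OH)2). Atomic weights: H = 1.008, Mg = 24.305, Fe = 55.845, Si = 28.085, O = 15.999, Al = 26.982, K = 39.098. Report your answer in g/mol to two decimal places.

The formula mass is the sum 2.34·24.305 + 0.66·55.845 + 1·39.098 + 1·26.982 + 3·28.085 + 12·15.999 + 2·1.008.

438.07 g/mol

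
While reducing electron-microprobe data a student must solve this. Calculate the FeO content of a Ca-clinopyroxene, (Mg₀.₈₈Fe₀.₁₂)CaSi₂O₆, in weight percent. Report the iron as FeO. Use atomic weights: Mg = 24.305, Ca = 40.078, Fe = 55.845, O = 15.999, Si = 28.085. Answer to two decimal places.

3.91 wt%

Formula mass = 220.332 g/mol.
0.12 Fe → 0.1200 mol FeO per formula unit; M(FeO) = 71.844, so FeO mass = 8.621 g.
8.621/220.332 × 100 = 3.91 wt%.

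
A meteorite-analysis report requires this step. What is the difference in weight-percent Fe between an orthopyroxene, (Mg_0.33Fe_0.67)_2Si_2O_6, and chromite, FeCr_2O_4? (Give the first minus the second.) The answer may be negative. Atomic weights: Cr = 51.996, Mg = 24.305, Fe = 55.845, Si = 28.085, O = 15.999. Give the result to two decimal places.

Fe in (Mg_0.33Fe_0.67)_2Si_2O_6: molar mass 243.038 g/mol; 1.34×55.845 = 74.832 g → 30.79 wt%.
Fe in FeCr_2O_4: molar mass 223.833 g/mol; 1×55.845 = 55.845 g → 24.95 wt%.
Difference = 30.79 − 24.95 = 5.84 percentage points.

5.84 percentage points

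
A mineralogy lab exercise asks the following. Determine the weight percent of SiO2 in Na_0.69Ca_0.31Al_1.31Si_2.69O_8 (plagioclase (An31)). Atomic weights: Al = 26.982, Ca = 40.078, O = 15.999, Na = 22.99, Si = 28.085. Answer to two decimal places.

60.49 wt%

M(Na_0.69Ca_0.31Al_1.31Si_2.69O_8) = 267.174 g/mol; M(SiO2) = 60.083 g/mol.
Moles SiO2 per formula unit = 2.69 Si ÷ 1 = 2.6900.
SiO2 fraction = (2.6900 × 60.083) / 267.174 = 161.623/267.174 = 0.6049.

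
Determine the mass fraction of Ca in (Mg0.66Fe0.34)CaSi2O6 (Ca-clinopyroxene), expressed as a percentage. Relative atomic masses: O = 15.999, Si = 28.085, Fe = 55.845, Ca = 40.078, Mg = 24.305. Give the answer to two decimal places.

17.63 mass %

Molar mass of (Mg0.66Fe0.34)CaSi2O6: 0.66×24.305 + 0.34×55.845 + 1×40.078 + 2×28.085 + 6×15.999 = 227.271 g/mol.
Mass of Ca per formula unit: 1 × 40.078 = 40.078 g.
Weight fraction Ca = 40.078 / 227.271 = 0.1763.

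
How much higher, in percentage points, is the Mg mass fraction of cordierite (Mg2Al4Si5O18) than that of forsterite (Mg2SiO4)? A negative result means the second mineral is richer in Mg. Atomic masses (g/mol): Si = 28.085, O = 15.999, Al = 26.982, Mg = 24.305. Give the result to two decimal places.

-26.24 percentage points

Mg in Mg2Al4Si5O18: molar mass 584.945 g/mol; 2×24.305 = 48.610 g → 8.31 wt%.
Mg in Mg2SiO4: molar mass 140.691 g/mol; 2×24.305 = 48.610 g → 34.55 wt%.
Difference = 8.31 − 34.55 = -26.24 percentage points.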